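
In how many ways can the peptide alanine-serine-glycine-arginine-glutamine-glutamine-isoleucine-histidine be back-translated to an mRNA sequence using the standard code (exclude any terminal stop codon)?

13824

Ala: 4 codons.
Ser: 6 codons.
Gly: 4 codons.
Arg: 6 codons.
Gln: 2 codons.
Gln: 2 codons.
Ile: 3 codons.
His: 2 codons.
4 × 6 × 4 × 6 × 2 × 2 × 3 × 2 = 13824.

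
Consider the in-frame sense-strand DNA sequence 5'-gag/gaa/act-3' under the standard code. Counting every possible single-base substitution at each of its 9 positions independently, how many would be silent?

5

Codon 1 (GAG, Glu): 1 synonymous substitution.
Codon 2 (GAA, Glu): 1 synonymous substitution.
Codon 3 (ACT, Thr): 3 synonymous substitutions.
Total: 1 + 1 + 3 = 5.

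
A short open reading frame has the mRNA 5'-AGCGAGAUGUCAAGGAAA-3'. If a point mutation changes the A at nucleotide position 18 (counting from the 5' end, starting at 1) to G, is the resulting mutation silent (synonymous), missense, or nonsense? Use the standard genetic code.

Position 18 falls in codon 6: AAA → Lys.
After the substitution the codon is AAG → Lys.
Both encode Lys, so the change is synonymous.

silent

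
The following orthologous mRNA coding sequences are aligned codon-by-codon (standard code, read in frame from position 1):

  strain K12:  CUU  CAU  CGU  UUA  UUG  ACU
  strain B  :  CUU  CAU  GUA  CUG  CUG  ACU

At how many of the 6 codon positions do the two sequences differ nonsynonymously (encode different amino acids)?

Codon 1: CUU Leu / CUU Leu — identical.
Codon 2: CAU His / CAU His — identical.
Codon 3: CGU Arg / GUA Val — nonsynonymous.
Codon 4: UUA Leu / CUG Leu — synonymous.
Codon 5: UUG Leu / CUG Leu — synonymous.
Codon 6: ACU Thr / ACU Thr — identical.
Nonsynonymous differences: 1.

1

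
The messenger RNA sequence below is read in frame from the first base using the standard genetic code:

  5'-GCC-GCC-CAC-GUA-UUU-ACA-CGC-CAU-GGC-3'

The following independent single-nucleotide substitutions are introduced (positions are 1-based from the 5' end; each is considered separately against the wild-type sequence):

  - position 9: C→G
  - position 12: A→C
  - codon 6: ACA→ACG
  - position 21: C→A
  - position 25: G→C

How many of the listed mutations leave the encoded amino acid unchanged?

Codon 3: CAC (His) → CAG (Gln) — missense.
Codon 4: GUA (Val) → GUC (Val) — synonymous.
Codon 6: ACA (Thr) → ACG (Thr) — synonymous.
Codon 7: CGC (Arg) → CGA (Arg) — synonymous.
Codon 9: GGC (Gly) → CGC (Arg) — missense.
Synonymous: 3 of 5.

3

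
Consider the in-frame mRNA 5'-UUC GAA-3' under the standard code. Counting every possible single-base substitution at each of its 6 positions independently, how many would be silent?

2

Codon 1 (UUC, Phe): 1 synonymous substitution.
Codon 2 (GAA, Glu): 1 synonymous substitution.
Total: 1 + 1 = 2.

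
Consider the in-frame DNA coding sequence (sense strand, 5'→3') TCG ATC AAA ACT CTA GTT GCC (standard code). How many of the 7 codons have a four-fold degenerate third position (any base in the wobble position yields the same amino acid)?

5

Codon 1 TCG (Ser): third position 4-fold.
Codon 2 ATC (Ile): third position 3-fold.
Codon 3 AAA (Lys): third position 2-fold.
Codon 4 ACT (Thr): third position 4-fold.
Codon 5 CTA (Leu): third position 4-fold.
Codon 6 GTT (Val): third position 4-fold.
Codon 7 GCC (Ala): third position 4-fold.
Four-fold degenerate third positions: 5.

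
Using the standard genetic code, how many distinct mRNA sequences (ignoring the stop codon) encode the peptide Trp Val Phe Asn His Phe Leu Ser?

Trp: 1 codon.
Val: 4 codons.
Phe: 2 codons.
Asn: 2 codons.
His: 2 codons.
Phe: 2 codons.
Leu: 6 codons.
Ser: 6 codons.
1 × 4 × 2 × 2 × 2 × 2 × 6 × 6 = 2304.

2304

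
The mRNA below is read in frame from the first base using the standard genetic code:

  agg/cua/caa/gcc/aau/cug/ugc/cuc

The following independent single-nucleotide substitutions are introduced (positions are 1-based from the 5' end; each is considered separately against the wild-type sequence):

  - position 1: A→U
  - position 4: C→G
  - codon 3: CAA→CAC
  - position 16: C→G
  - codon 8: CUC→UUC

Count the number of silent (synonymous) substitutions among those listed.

Codon 1: AGG (Arg) → UGG (Trp) — missense.
Codon 2: CUA (Leu) → GUA (Val) — missense.
Codon 3: CAA (Gln) → CAC (His) — missense.
Codon 6: CUG (Leu) → GUG (Val) — missense.
Codon 8: CUC (Leu) → UUC (Phe) — missense.
Synonymous: 0 of 5.

0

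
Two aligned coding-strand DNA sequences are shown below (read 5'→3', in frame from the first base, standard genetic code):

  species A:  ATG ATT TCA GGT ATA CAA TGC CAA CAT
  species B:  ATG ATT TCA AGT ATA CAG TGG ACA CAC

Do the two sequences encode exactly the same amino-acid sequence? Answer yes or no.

Codon 1: ATG Met / ATG Met — identical.
Codon 2: ATT Ile / ATT Ile — identical.
Codon 3: TCA Ser / TCA Ser — identical.
Codon 4: GGT Gly / AGT Ser — nonsynonymous.
Codon 5: ATA Ile / ATA Ile — identical.
Codon 6: CAA Gln / CAG Gln — synonymous.
Codon 7: TGC Cys / TGG Trp — nonsynonymous.
Codon 8: CAA Gln / ACA Thr — nonsynonymous.
Codon 9: CAT His / CAC His — synonymous.
Nonsynonymous differences: 3 → different protein.

no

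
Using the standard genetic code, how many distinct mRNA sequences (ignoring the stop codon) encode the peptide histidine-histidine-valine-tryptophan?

His: 2 codons.
His: 2 codons.
Val: 4 codons.
Trp: 1 codon.
2 × 2 × 4 × 1 = 16.

16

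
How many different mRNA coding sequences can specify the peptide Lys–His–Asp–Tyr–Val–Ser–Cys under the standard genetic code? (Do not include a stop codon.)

Lys: 2 codons.
His: 2 codons.
Asp: 2 codons.
Tyr: 2 codons.
Val: 4 codons.
Ser: 6 codons.
Cys: 2 codons.
2 × 2 × 2 × 2 × 4 × 6 × 2 = 768.

768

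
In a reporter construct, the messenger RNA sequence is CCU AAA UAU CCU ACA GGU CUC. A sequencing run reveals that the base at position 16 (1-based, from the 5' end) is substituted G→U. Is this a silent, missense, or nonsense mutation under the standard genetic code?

missense

Position 16 falls in codon 6: GGU → Gly.
After the substitution the codon is UGU → Cys.
Gly ≠ Cys, so this is a missense mutation.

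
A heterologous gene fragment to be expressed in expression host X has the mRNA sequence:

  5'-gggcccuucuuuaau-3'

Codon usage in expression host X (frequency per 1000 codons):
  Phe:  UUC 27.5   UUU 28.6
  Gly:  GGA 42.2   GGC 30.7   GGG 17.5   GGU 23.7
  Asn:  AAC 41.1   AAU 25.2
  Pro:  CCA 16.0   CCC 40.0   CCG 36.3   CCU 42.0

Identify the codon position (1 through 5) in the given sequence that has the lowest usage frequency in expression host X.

Codon 1 GGG (Gly): 17.5 per 1000.
Codon 2 CCC (Pro): 40.0 per 1000.
Codon 3 UUC (Phe): 27.5 per 1000.
Codon 4 UUU (Phe): 28.6 per 1000.
Codon 5 AAU (Asn): 25.2 per 1000.
Lowest frequency is 17.5 at codon 1.

1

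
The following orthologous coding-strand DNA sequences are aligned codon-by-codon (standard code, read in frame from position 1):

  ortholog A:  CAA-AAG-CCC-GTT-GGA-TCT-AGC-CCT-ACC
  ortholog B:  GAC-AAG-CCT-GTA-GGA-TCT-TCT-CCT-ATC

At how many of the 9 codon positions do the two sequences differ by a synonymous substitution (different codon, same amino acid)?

3

Codon 1: CAA Gln / GAC Asp — nonsynonymous.
Codon 2: AAG Lys / AAG Lys — identical.
Codon 3: CCC Pro / CCT Pro — synonymous.
Codon 4: GTT Val / GTA Val — synonymous.
Codon 5: GGA Gly / GGA Gly — identical.
Codon 6: TCT Ser / TCT Ser — identical.
Codon 7: AGC Ser / TCT Ser — synonymous.
Codon 8: CCT Pro / CCT Pro — identical.
Codon 9: ACC Thr / ATC Ile — nonsynonymous.
Synonymous differences: 3.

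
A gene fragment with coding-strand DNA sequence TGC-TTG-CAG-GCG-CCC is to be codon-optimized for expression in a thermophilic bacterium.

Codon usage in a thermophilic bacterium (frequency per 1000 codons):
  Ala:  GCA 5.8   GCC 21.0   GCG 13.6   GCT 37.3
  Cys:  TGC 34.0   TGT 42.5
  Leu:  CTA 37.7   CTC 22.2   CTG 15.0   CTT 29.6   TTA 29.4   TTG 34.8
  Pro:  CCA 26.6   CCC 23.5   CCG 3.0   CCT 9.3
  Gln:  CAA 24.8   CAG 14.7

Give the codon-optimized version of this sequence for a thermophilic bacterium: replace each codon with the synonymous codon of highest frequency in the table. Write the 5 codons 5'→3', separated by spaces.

TGT CTA CAA GCT CCA

Codon 1 (Cys): best is TGT at 42.5.
Codon 2 (Leu): best is CTA at 37.7.
Codon 3 (Gln): best is CAA at 24.8.
Codon 4 (Ala): best is GCT at 37.3.
Codon 5 (Pro): best is CCA at 26.6.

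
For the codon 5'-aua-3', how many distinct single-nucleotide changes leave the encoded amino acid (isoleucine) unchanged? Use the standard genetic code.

2

Position 1: none → 0 synonymous.
Position 2: none → 0 synonymous.
Position 3: AUU, AUC → 2 synonymous.
Total: 0 + 0 + 2 = 2.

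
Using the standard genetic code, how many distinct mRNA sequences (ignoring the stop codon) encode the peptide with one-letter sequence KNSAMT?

Lys: 2 codons.
Asn: 2 codons.
Ser: 6 codons.
Ala: 4 codons.
Met: 1 codon.
Thr: 4 codons.
2 × 2 × 6 × 4 × 1 × 4 = 384.

384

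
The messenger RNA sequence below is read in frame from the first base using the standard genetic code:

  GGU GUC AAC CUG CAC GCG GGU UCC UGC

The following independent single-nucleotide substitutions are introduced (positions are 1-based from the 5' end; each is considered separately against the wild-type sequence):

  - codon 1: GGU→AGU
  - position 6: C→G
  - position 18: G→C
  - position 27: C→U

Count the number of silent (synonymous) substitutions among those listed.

3

Codon 1: GGU (Gly) → AGU (Ser) — missense.
Codon 2: GUC (Val) → GUG (Val) — synonymous.
Codon 6: GCG (Ala) → GCC (Ala) — synonymous.
Codon 9: UGC (Cys) → UGU (Cys) — synonymous.
Synonymous: 3 of 4.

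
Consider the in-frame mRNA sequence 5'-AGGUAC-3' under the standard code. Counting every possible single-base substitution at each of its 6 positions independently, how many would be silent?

Codon 1 (AGG, Arg): 2 synonymous substitutions.
Codon 2 (UAC, Tyr): 1 synonymous substitution.
Total: 2 + 1 = 3.

3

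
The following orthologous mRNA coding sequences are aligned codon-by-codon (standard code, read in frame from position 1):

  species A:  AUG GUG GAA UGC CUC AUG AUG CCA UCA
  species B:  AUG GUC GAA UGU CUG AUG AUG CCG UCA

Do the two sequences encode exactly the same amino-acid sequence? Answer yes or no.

yes

Codon 1: AUG Met / AUG Met — identical.
Codon 2: GUG Val / GUC Val — synonymous.
Codon 3: GAA Glu / GAA Glu — identical.
Codon 4: UGC Cys / UGU Cys — synonymous.
Codon 5: CUC Leu / CUG Leu — synonymous.
Codon 6: AUG Met / AUG Met — identical.
Codon 7: AUG Met / AUG Met — identical.
Codon 8: CCA Pro / CCG Pro — synonymous.
Codon 9: UCA Ser / UCA Ser — identical.
Nonsynonymous differences: 0 → same protein.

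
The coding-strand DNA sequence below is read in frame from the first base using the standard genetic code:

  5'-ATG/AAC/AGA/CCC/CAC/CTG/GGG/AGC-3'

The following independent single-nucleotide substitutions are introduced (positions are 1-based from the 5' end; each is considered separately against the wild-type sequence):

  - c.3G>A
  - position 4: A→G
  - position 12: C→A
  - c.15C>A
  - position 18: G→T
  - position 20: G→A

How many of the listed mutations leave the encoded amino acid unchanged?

Codon 1: ATG (Met) → ATA (Ile) — missense.
Codon 2: AAC (Asn) → GAC (Asp) — missense.
Codon 4: CCC (Pro) → CCA (Pro) — synonymous.
Codon 5: CAC (His) → CAA (Gln) — missense.
Codon 6: CTG (Leu) → CTT (Leu) — synonymous.
Codon 7: GGG (Gly) → GAG (Glu) — missense.
Synonymous: 2 of 6.

2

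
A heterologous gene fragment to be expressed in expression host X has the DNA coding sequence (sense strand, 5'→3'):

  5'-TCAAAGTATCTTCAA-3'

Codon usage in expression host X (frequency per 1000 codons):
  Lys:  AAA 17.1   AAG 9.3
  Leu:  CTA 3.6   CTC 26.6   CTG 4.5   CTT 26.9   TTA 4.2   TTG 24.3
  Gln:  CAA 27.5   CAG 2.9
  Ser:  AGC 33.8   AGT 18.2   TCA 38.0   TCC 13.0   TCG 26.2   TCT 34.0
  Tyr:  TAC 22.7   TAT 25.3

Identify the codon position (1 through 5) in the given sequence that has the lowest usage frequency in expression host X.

Codon 1 TCA (Ser): 38.0 per 1000.
Codon 2 AAG (Lys): 9.3 per 1000.
Codon 3 TAT (Tyr): 25.3 per 1000.
Codon 4 CTT (Leu): 26.9 per 1000.
Codon 5 CAA (Gln): 27.5 per 1000.
Lowest frequency is 9.3 at codon 2.

2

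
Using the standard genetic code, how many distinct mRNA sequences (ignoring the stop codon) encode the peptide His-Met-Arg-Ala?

48

His: 2 codons.
Met: 1 codon.
Arg: 6 codons.
Ala: 4 codons.
2 × 1 × 6 × 4 = 48.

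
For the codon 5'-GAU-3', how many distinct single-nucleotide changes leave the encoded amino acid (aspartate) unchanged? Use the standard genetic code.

1

Position 1: none → 0 synonymous.
Position 2: none → 0 synonymous.
Position 3: GAC → 1 synonymous.
Total: 0 + 0 + 1 = 1.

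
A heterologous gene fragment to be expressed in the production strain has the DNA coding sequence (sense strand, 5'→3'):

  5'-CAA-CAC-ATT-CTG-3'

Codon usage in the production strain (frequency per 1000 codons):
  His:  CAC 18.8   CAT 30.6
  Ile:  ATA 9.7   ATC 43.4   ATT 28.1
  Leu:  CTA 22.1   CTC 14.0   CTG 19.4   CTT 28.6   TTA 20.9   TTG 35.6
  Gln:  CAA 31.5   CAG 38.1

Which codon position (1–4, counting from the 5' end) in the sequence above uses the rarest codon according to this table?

2

Codon 1 CAA (Gln): 31.5 per 1000.
Codon 2 CAC (His): 18.8 per 1000.
Codon 3 ATT (Ile): 28.1 per 1000.
Codon 4 CTG (Leu): 19.4 per 1000.
Lowest frequency is 18.8 at codon 2.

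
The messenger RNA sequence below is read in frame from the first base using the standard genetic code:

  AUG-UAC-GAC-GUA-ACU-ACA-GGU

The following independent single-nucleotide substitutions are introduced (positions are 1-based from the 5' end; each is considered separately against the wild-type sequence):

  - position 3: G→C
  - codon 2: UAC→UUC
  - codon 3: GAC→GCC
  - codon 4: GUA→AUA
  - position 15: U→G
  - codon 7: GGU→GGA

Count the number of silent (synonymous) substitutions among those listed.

Codon 1: AUG (Met) → AUC (Ile) — missense.
Codon 2: UAC (Tyr) → UUC (Phe) — missense.
Codon 3: GAC (Asp) → GCC (Ala) — missense.
Codon 4: GUA (Val) → AUA (Ile) — missense.
Codon 5: ACU (Thr) → ACG (Thr) — synonymous.
Codon 7: GGU (Gly) → GGA (Gly) — synonymous.
Synonymous: 2 of 6.

2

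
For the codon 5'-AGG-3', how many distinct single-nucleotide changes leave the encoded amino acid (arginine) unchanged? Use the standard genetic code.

2

Position 1: CGG → 1 synonymous.
Position 2: none → 0 synonymous.
Position 3: AGA → 1 synonymous.
Total: 1 + 0 + 1 = 2.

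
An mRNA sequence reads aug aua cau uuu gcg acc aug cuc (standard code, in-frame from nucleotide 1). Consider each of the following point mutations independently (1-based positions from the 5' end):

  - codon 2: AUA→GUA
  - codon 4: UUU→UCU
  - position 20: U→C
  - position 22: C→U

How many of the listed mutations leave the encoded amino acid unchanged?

0

Codon 2: AUA (Ile) → GUA (Val) — missense.
Codon 4: UUU (Phe) → UCU (Ser) — missense.
Codon 7: AUG (Met) → ACG (Thr) — missense.
Codon 8: CUC (Leu) → UUC (Phe) — missense.
Synonymous: 0 of 4.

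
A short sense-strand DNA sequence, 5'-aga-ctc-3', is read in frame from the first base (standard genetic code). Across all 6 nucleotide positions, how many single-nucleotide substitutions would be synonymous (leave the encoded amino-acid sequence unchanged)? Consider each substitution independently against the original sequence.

Codon 1 (AGA, Arg): 2 synonymous substitutions.
Codon 2 (CTC, Leu): 3 synonymous substitutions.
Total: 2 + 3 = 5.

5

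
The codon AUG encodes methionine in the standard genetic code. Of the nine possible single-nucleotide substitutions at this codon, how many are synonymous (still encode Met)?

0

Position 1: none → 0 synonymous.
Position 2: none → 0 synonymous.
Position 3: none → 0 synonymous.
Total: 0 + 0 + 0 = 0.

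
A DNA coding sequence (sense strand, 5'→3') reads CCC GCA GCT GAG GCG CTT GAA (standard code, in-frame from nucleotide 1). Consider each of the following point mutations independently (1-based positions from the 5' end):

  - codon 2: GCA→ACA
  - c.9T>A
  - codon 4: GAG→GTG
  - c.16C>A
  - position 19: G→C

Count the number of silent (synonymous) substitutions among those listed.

Codon 2: GCA (Ala) → ACA (Thr) — missense.
Codon 3: GCT (Ala) → GCA (Ala) — synonymous.
Codon 4: GAG (Glu) → GTG (Val) — missense.
Codon 6: CTT (Leu) → ATT (Ile) — missense.
Codon 7: GAA (Glu) → CAA (Gln) — missense.
Synonymous: 1 of 5.

1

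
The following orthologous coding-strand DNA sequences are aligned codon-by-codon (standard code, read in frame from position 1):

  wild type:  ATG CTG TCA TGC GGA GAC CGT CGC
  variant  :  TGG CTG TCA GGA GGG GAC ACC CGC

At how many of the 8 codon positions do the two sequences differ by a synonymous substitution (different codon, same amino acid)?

1

Codon 1: ATG Met / TGG Trp — nonsynonymous.
Codon 2: CTG Leu / CTG Leu — identical.
Codon 3: TCA Ser / TCA Ser — identical.
Codon 4: TGC Cys / GGA Gly — nonsynonymous.
Codon 5: GGA Gly / GGG Gly — synonymous.
Codon 6: GAC Asp / GAC Asp — identical.
Codon 7: CGT Arg / ACC Thr — nonsynonymous.
Codon 8: CGC Arg / CGC Arg — identical.
Synonymous differences: 1.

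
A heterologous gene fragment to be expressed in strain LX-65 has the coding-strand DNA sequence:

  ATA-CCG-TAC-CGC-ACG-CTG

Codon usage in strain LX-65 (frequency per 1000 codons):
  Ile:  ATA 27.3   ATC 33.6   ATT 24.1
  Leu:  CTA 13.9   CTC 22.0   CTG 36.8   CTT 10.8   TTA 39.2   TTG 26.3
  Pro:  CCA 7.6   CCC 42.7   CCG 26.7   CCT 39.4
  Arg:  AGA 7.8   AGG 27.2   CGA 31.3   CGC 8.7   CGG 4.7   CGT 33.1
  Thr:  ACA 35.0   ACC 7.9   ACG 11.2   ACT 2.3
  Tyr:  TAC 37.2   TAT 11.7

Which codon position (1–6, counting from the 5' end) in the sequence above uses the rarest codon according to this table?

Codon 1 ATA (Ile): 27.3 per 1000.
Codon 2 CCG (Pro): 26.7 per 1000.
Codon 3 TAC (Tyr): 37.2 per 1000.
Codon 4 CGC (Arg): 8.7 per 1000.
Codon 5 ACG (Thr): 11.2 per 1000.
Codon 6 CTG (Leu): 36.8 per 1000.
Lowest frequency is 8.7 at codon 4.

4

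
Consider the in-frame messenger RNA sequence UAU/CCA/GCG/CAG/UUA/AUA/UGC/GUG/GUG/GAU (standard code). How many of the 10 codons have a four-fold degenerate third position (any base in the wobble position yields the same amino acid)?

4

Codon 1 UAU (Tyr): third position 2-fold.
Codon 2 CCA (Pro): third position 4-fold.
Codon 3 GCG (Ala): third position 4-fold.
Codon 4 CAG (Gln): third position 2-fold.
Codon 5 UUA (Leu): third position 2-fold.
Codon 6 AUA (Ile): third position 3-fold.
Codon 7 UGC (Cys): third position 2-fold.
Codon 8 GUG (Val): third position 4-fold.
Codon 9 GUG (Val): third position 4-fold.
Codon 10 GAU (Asp): third position 2-fold.
Four-fold degenerate third positions: 4.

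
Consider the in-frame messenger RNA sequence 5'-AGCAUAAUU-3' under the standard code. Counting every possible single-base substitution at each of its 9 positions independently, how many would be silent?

Codon 1 (AGC, Ser): 1 synonymous substitution.
Codon 2 (AUA, Ile): 2 synonymous substitutions.
Codon 3 (AUU, Ile): 2 synonymous substitutions.
Total: 1 + 2 + 2 = 5.

5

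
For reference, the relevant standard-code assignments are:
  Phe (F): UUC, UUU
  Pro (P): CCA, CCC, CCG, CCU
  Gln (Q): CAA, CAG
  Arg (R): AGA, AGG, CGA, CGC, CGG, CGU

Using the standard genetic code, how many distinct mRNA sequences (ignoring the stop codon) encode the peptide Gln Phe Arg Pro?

Gln: 2 codons.
Phe: 2 codons.
Arg: 6 codons.
Pro: 4 codons.
2 × 2 × 6 × 4 = 96.

96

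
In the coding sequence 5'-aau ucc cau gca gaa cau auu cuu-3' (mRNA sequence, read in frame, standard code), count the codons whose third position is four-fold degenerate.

Codon 1 AAU (Asn): third position 2-fold.
Codon 2 UCC (Ser): third position 4-fold.
Codon 3 CAU (His): third position 2-fold.
Codon 4 GCA (Ala): third position 4-fold.
Codon 5 GAA (Glu): third position 2-fold.
Codon 6 CAU (His): third position 2-fold.
Codon 7 AUU (Ile): third position 3-fold.
Codon 8 CUU (Leu): third position 4-fold.
Four-fold degenerate third positions: 3.

3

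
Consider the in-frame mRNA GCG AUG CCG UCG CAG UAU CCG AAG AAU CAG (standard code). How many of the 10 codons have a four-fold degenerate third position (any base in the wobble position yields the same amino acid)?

Codon 1 GCG (Ala): third position 4-fold.
Codon 2 AUG (Met): third position 1-fold.
Codon 3 CCG (Pro): third position 4-fold.
Codon 4 UCG (Ser): third position 4-fold.
Codon 5 CAG (Gln): third position 2-fold.
Codon 6 UAU (Tyr): third position 2-fold.
Codon 7 CCG (Pro): third position 4-fold.
Codon 8 AAG (Lys): third position 2-fold.
Codon 9 AAU (Asn): third position 2-fold.
Codon 10 CAG (Gln): third position 2-fold.
Four-fold degenerate third positions: 4.

4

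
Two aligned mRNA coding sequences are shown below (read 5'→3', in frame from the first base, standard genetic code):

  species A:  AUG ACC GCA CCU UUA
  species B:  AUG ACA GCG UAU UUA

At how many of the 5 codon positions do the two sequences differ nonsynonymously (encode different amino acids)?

Codon 1: AUG Met / AUG Met — identical.
Codon 2: ACC Thr / ACA Thr — synonymous.
Codon 3: GCA Ala / GCG Ala — synonymous.
Codon 4: CCU Pro / UAU Tyr — nonsynonymous.
Codon 5: UUA Leu / UUA Leu — identical.
Nonsynonymous differences: 1.

1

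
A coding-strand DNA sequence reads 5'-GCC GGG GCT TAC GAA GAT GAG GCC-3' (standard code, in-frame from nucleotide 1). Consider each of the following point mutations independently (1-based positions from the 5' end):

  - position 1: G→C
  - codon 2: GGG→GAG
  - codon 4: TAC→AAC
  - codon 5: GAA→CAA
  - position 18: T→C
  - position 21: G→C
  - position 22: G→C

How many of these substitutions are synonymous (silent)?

Codon 1: GCC (Ala) → CCC (Pro) — missense.
Codon 2: GGG (Gly) → GAG (Glu) — missense.
Codon 4: TAC (Tyr) → AAC (Asn) — missense.
Codon 5: GAA (Glu) → CAA (Gln) — missense.
Codon 6: GAT (Asp) → GAC (Asp) — synonymous.
Codon 7: GAG (Glu) → GAC (Asp) — missense.
Codon 8: GCC (Ala) → CCC (Pro) — missense.
Synonymous: 1 of 7.

1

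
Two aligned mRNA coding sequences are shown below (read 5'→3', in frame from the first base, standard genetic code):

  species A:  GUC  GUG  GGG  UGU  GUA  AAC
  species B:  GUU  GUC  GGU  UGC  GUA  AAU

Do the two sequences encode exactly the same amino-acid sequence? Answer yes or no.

Codon 1: GUC Val / GUU Val — synonymous.
Codon 2: GUG Val / GUC Val — synonymous.
Codon 3: GGG Gly / GGU Gly — synonymous.
Codon 4: UGU Cys / UGC Cys — synonymous.
Codon 5: GUA Val / GUA Val — identical.
Codon 6: AAC Asn / AAU Asn — synonymous.
Nonsynonymous differences: 0 → same protein.

yes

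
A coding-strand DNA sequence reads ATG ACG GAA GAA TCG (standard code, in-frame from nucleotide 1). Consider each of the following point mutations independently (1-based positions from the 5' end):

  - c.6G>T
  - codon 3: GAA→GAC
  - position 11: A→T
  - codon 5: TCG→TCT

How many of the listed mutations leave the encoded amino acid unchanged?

2

Codon 2: ACG (Thr) → ACT (Thr) — synonymous.
Codon 3: GAA (Glu) → GAC (Asp) — missense.
Codon 4: GAA (Glu) → GTA (Val) — missense.
Codon 5: TCG (Ser) → TCT (Ser) — synonymous.
Synonymous: 2 of 4.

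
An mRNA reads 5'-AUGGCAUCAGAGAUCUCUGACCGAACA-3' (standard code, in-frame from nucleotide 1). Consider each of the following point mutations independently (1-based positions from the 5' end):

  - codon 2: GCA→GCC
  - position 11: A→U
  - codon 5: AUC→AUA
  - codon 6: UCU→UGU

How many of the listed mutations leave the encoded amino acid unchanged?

2

Codon 2: GCA (Ala) → GCC (Ala) — synonymous.
Codon 4: GAG (Glu) → GUG (Val) — missense.
Codon 5: AUC (Ile) → AUA (Ile) — synonymous.
Codon 6: UCU (Ser) → UGU (Cys) — missense.
Synonymous: 2 of 4.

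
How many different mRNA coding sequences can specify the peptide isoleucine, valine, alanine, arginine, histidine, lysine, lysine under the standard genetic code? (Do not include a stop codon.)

Ile: 3 codons.
Val: 4 codons.
Ala: 4 codons.
Arg: 6 codons.
His: 2 codons.
Lys: 2 codons.
Lys: 2 codons.
3 × 4 × 4 × 6 × 2 × 2 × 2 = 2304.

2304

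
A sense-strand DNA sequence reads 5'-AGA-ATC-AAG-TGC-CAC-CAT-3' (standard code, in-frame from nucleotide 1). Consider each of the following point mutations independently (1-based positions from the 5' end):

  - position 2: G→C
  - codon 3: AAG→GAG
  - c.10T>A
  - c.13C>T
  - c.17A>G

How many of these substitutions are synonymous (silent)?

Codon 1: AGA (Arg) → ACA (Thr) — missense.
Codon 3: AAG (Lys) → GAG (Glu) — missense.
Codon 4: TGC (Cys) → AGC (Ser) — missense.
Codon 5: CAC (His) → TAC (Tyr) — missense.
Codon 6: CAT (His) → CGT (Arg) — missense.
Synonymous: 0 of 5.

0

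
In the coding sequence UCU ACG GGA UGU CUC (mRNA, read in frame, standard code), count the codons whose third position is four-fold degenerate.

Codon 1 UCU (Ser): third position 4-fold.
Codon 2 ACG (Thr): third position 4-fold.
Codon 3 GGA (Gly): third position 4-fold.
Codon 4 UGU (Cys): third position 2-fold.
Codon 5 CUC (Leu): third position 4-fold.
Four-fold degenerate third positions: 4.

4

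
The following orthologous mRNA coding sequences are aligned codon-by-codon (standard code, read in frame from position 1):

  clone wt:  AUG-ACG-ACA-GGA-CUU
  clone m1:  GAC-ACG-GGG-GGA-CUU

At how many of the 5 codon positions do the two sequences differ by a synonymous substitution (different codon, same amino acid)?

Codon 1: AUG Met / GAC Asp — nonsynonymous.
Codon 2: ACG Thr / ACG Thr — identical.
Codon 3: ACA Thr / GGG Gly — nonsynonymous.
Codon 4: GGA Gly / GGA Gly — identical.
Codon 5: CUU Leu / CUU Leu — identical.
Synonymous differences: 0.

0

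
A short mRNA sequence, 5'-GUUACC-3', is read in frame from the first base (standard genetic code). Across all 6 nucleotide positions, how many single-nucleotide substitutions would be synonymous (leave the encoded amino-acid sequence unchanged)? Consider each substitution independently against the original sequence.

6

Codon 1 (GUU, Val): 3 synonymous substitutions.
Codon 2 (ACC, Thr): 3 synonymous substitutions.
Total: 3 + 3 = 6.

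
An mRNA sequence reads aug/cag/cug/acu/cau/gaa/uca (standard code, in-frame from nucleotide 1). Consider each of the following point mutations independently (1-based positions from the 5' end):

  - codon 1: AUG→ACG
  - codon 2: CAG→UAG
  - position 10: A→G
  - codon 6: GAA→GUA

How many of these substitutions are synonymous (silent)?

Codon 1: AUG (Met) → ACG (Thr) — missense.
Codon 2: CAG (Gln) → UAG (Stop) — nonsense.
Codon 4: ACU (Thr) → GCU (Ala) — missense.
Codon 6: GAA (Glu) → GUA (Val) — missense.
Synonymous: 0 of 4.

0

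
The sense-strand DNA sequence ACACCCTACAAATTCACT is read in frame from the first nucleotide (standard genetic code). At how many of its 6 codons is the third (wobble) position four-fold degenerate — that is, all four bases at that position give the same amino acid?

3

Codon 1 ACA (Thr): third position 4-fold.
Codon 2 CCC (Pro): third position 4-fold.
Codon 3 TAC (Tyr): third position 2-fold.
Codon 4 AAA (Lys): third position 2-fold.
Codon 5 TTC (Phe): third position 2-fold.
Codon 6 ACT (Thr): third position 4-fold.
Four-fold degenerate third positions: 3.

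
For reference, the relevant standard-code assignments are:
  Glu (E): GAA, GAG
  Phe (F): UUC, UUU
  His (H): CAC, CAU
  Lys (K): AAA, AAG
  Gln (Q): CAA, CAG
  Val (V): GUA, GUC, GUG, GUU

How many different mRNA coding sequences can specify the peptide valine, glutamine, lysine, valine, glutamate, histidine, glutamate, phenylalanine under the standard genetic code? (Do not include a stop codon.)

1024

Val: 4 codons.
Gln: 2 codons.
Lys: 2 codons.
Val: 4 codons.
Glu: 2 codons.
His: 2 codons.
Glu: 2 codons.
Phe: 2 codons.
4 × 2 × 2 × 4 × 2 × 2 × 2 × 2 = 1024.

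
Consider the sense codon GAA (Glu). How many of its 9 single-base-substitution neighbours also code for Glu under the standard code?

Position 1: none → 0 synonymous.
Position 2: none → 0 synonymous.
Position 3: GAG → 1 synonymous.
Total: 0 + 0 + 1 = 1.

1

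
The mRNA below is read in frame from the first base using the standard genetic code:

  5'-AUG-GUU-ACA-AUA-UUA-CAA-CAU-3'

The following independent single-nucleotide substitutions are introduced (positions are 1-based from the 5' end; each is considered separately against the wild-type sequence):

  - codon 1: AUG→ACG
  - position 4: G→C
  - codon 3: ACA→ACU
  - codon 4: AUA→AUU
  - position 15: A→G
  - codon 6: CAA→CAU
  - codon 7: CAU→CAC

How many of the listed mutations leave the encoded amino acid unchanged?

Codon 1: AUG (Met) → ACG (Thr) — missense.
Codon 2: GUU (Val) → CUU (Leu) — missense.
Codon 3: ACA (Thr) → ACU (Thr) — synonymous.
Codon 4: AUA (Ile) → AUU (Ile) — synonymous.
Codon 5: UUA (Leu) → UUG (Leu) — synonymous.
Codon 6: CAA (Gln) → CAU (His) — missense.
Codon 7: CAU (His) → CAC (His) — synonymous.
Synonymous: 4 of 7.

4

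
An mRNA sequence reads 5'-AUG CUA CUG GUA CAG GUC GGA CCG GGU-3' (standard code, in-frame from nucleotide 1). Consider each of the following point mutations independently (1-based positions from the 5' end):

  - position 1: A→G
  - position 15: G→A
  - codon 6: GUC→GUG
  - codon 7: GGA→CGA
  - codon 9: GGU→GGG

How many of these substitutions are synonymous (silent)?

Codon 1: AUG (Met) → GUG (Val) — missense.
Codon 5: CAG (Gln) → CAA (Gln) — synonymous.
Codon 6: GUC (Val) → GUG (Val) — synonymous.
Codon 7: GGA (Gly) → CGA (Arg) — missense.
Codon 9: GGU (Gly) → GGG (Gly) — synonymous.
Synonymous: 3 of 5.

3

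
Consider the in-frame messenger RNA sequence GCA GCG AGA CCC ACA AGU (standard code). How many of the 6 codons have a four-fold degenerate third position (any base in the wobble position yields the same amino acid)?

Codon 1 GCA (Ala): third position 4-fold.
Codon 2 GCG (Ala): third position 4-fold.
Codon 3 AGA (Arg): third position 2-fold.
Codon 4 CCC (Pro): third position 4-fold.
Codon 5 ACA (Thr): third position 4-fold.
Codon 6 AGU (Ser): third position 2-fold.
Four-fold degenerate third positions: 4.

4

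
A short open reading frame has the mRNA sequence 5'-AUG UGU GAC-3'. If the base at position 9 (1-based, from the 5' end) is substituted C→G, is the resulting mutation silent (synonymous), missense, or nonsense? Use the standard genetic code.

missense

Position 9 falls in codon 3: GAC → Asp.
After the substitution the codon is GAG → Glu.
Asp ≠ Glu, so this is a missense mutation.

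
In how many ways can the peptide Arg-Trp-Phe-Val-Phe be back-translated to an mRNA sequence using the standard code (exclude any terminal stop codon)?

96

Arg: 6 codons.
Trp: 1 codon.
Phe: 2 codons.
Val: 4 codons.
Phe: 2 codons.
6 × 1 × 2 × 4 × 2 = 96.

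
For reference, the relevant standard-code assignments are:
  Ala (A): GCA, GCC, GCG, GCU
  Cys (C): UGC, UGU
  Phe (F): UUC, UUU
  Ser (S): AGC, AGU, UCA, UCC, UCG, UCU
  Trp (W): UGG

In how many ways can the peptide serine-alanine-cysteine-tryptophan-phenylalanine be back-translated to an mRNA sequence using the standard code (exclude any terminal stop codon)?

96

Ser: 6 codons.
Ala: 4 codons.
Cys: 2 codons.
Trp: 1 codon.
Phe: 2 codons.
6 × 4 × 2 × 1 × 2 = 96.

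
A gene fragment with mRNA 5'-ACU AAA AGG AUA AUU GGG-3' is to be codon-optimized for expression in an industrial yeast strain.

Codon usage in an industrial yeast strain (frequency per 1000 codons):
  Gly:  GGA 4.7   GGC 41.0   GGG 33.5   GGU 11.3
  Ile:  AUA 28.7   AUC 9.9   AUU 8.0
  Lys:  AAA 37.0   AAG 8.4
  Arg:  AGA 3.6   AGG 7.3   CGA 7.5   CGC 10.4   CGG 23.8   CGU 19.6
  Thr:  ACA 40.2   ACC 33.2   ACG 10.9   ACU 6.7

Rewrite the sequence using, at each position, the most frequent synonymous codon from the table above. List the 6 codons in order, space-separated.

ACA AAA CGG AUA AUA GGC

Codon 1 (Thr): best is ACA at 40.2.
Codon 2 (Lys): best is AAA at 37.0.
Codon 3 (Arg): best is CGG at 23.8.
Codon 4 (Ile): best is AUA at 28.7.
Codon 5 (Ile): best is AUA at 28.7.
Codon 6 (Gly): best is GGC at 41.0.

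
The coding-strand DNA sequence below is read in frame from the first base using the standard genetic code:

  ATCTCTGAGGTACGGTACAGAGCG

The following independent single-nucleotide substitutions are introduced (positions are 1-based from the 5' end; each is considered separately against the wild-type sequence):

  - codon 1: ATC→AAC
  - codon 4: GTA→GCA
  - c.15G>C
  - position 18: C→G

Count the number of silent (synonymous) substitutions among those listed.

1

Codon 1: ATC (Ile) → AAC (Asn) — missense.
Codon 4: GTA (Val) → GCA (Ala) — missense.
Codon 5: CGG (Arg) → CGC (Arg) — synonymous.
Codon 6: TAC (Tyr) → TAG (Stop) — nonsense.
Synonymous: 1 of 4.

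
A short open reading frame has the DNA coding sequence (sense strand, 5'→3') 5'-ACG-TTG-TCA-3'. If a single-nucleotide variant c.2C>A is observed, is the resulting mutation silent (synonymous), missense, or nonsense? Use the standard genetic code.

missense

Position 2 falls in codon 1: ACG → Thr.
After the substitution the codon is AAG → Lys.
Thr ≠ Lys, so this is a missense mutation.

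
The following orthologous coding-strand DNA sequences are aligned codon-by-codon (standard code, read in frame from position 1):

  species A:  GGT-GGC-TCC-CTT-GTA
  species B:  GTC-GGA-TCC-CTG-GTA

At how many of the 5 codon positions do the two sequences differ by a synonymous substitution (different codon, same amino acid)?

Codon 1: GGT Gly / GTC Val — nonsynonymous.
Codon 2: GGC Gly / GGA Gly — synonymous.
Codon 3: TCC Ser / TCC Ser — identical.
Codon 4: CTT Leu / CTG Leu — synonymous.
Codon 5: GTA Val / GTA Val — identical.
Synonymous differences: 2.

2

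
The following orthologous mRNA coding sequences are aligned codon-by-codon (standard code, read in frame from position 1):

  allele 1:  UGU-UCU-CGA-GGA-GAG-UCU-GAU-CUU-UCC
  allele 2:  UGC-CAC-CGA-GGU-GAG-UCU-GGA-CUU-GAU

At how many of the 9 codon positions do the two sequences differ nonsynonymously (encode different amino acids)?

3

Codon 1: UGU Cys / UGC Cys — synonymous.
Codon 2: UCU Ser / CAC His — nonsynonymous.
Codon 3: CGA Arg / CGA Arg — identical.
Codon 4: GGA Gly / GGU Gly — synonymous.
Codon 5: GAG Glu / GAG Glu — identical.
Codon 6: UCU Ser / UCU Ser — identical.
Codon 7: GAU Asp / GGA Gly — nonsynonymous.
Codon 8: CUU Leu / CUU Leu — identical.
Codon 9: UCC Ser / GAU Asp — nonsynonymous.
Nonsynonymous differences: 3.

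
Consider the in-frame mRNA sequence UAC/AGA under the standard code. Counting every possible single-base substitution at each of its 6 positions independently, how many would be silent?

3

Codon 1 (UAC, Tyr): 1 synonymous substitution.
Codon 2 (AGA, Arg): 2 synonymous substitutions.
Total: 1 + 2 = 3.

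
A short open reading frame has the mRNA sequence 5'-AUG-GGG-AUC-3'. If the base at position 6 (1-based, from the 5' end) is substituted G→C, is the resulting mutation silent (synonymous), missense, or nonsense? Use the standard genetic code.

silent

Position 6 falls in codon 2: GGG → Gly.
After the substitution the codon is GGC → Gly.
Both encode Gly, so the change is synonymous.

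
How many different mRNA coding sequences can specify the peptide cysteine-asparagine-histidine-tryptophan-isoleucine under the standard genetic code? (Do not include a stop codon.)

24

Cys: 2 codons.
Asn: 2 codons.
His: 2 codons.
Trp: 1 codon.
Ile: 3 codons.
2 × 2 × 2 × 1 × 3 = 24.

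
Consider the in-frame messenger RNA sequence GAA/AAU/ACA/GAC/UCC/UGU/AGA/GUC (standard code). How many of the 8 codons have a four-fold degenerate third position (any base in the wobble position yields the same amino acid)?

3

Codon 1 GAA (Glu): third position 2-fold.
Codon 2 AAU (Asn): third position 2-fold.
Codon 3 ACA (Thr): third position 4-fold.
Codon 4 GAC (Asp): third position 2-fold.
Codon 5 UCC (Ser): third position 4-fold.
Codon 6 UGU (Cys): third position 2-fold.
Codon 7 AGA (Arg): third position 2-fold.
Codon 8 GUC (Val): third position 4-fold.
Four-fold degenerate third positions: 3.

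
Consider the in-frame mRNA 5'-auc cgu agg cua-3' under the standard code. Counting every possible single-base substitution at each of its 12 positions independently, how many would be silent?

Codon 1 (AUC, Ile): 2 synonymous substitutions.
Codon 2 (CGU, Arg): 3 synonymous substitutions.
Codon 3 (AGG, Arg): 2 synonymous substitutions.
Codon 4 (CUA, Leu): 4 synonymous substitutions.
Total: 2 + 3 + 2 + 4 = 11.

11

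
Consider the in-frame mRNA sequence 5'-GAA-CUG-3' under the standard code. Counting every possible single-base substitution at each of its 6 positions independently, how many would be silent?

5

Codon 1 (GAA, Glu): 1 synonymous substitution.
Codon 2 (CUG, Leu): 4 synonymous substitutions.
Total: 1 + 4 = 5.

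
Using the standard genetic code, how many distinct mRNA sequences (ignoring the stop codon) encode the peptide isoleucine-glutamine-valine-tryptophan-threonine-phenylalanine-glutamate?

384

Ile: 3 codons.
Gln: 2 codons.
Val: 4 codons.
Trp: 1 codon.
Thr: 4 codons.
Phe: 2 codons.
Glu: 2 codons.
3 × 2 × 4 × 1 × 4 × 2 × 2 = 384.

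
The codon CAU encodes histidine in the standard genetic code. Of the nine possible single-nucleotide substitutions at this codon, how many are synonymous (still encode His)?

1

Position 1: none → 0 synonymous.
Position 2: none → 0 synonymous.
Position 3: CAC → 1 synonymous.
Total: 0 + 0 + 1 = 1.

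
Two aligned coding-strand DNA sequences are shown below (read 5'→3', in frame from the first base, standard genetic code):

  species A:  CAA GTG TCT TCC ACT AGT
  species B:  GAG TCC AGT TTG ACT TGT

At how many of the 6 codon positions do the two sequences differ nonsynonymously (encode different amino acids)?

4

Codon 1: CAA Gln / GAG Glu — nonsynonymous.
Codon 2: GTG Val / TCC Ser — nonsynonymous.
Codon 3: TCT Ser / AGT Ser — synonymous.
Codon 4: TCC Ser / TTG Leu — nonsynonymous.
Codon 5: ACT Thr / ACT Thr — identical.
Codon 6: AGT Ser / TGT Cys — nonsynonymous.
Nonsynonymous differences: 4.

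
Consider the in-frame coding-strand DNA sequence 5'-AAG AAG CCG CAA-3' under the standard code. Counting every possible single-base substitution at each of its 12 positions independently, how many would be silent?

6

Codon 1 (AAG, Lys): 1 synonymous substitution.
Codon 2 (AAG, Lys): 1 synonymous substitution.
Codon 3 (CCG, Pro): 3 synonymous substitutions.
Codon 4 (CAA, Gln): 1 synonymous substitution.
Total: 1 + 1 + 3 + 1 = 6.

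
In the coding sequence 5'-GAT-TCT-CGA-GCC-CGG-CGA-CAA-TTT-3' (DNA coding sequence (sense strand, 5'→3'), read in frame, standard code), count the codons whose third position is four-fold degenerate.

Codon 1 GAT (Asp): third position 2-fold.
Codon 2 TCT (Ser): third position 4-fold.
Codon 3 CGA (Arg): third position 4-fold.
Codon 4 GCC (Ala): third position 4-fold.
Codon 5 CGG (Arg): third position 4-fold.
Codon 6 CGA (Arg): third position 4-fold.
Codon 7 CAA (Gln): third position 2-fold.
Codon 8 TTT (Phe): third position 2-fold.
Four-fold degenerate third positions: 5.

5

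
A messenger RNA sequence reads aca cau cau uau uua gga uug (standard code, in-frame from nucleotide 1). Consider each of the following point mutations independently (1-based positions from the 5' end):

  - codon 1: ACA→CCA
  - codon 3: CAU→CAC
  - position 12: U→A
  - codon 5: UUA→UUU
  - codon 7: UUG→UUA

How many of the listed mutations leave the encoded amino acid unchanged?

2

Codon 1: ACA (Thr) → CCA (Pro) — missense.
Codon 3: CAU (His) → CAC (His) — synonymous.
Codon 4: UAU (Tyr) → UAA (Stop) — nonsense.
Codon 5: UUA (Leu) → UUU (Phe) — missense.
Codon 7: UUG (Leu) → UUA (Leu) — synonymous.
Synonymous: 2 of 5.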